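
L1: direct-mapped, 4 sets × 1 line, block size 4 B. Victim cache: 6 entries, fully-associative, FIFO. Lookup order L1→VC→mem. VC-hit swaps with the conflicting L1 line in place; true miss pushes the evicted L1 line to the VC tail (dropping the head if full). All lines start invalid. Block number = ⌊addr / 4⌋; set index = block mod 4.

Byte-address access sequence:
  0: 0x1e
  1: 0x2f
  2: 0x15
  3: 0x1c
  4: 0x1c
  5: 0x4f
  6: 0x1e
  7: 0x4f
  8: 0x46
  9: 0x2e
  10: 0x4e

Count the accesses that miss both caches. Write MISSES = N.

0: 0x1e (blk 7, set 3) → MISS  vc=[]
1: 0x2f (blk 11, set 3) → MISS  vc=[7]
2: 0x15 (blk 5, set 1) → MISS  vc=[7]
3: 0x1c (blk 7, set 3) → VC-HIT  vc=[11]
4: 0x1c (blk 7, set 3) → L1-HIT  vc=[11]
5: 0x4f (blk 19, set 3) → MISS  vc=[11, 7]
6: 0x1e (blk 7, set 3) → VC-HIT  vc=[11, 19]
7: 0x4f (blk 19, set 3) → VC-HIT  vc=[11, 7]
8: 0x46 (blk 17, set 1) → MISS  vc=[11, 7, 5]
9: 0x2e (blk 11, set 3) → VC-HIT  vc=[19, 7, 5]
10: 0x4e (blk 19, set 3) → VC-HIT  vc=[11, 7, 5]

MISSES = 5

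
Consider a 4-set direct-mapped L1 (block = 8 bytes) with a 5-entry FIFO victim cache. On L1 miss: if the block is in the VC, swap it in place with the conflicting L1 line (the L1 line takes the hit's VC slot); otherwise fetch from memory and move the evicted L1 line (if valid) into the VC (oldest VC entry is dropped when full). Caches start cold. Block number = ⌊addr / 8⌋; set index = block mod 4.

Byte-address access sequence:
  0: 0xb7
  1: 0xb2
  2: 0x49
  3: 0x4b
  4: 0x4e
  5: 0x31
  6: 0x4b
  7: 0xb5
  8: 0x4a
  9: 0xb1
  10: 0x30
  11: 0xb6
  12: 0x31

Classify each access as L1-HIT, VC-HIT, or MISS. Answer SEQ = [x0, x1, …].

SEQ = [MISS, L1-HIT, MISS, L1-HIT, L1-HIT, MISS, L1-HIT, VC-HIT, L1-HIT, L1-HIT, VC-HIT, VC-HIT, VC-HIT]

0: 0xb7 (blk 22, set 2) → MISS  vc=[]
1: 0xb2 (blk 22, set 2) → L1-HIT  vc=[]
2: 0x49 (blk 9, set 1) → MISS  vc=[]
3: 0x4b (blk 9, set 1) → L1-HIT  vc=[]
4: 0x4e (blk 9, set 1) → L1-HIT  vc=[]
5: 0x31 (blk 6, set 2) → MISS  vc=[22]
6: 0x4b (blk 9, set 1) → L1-HIT  vc=[22]
7: 0xb5 (blk 22, set 2) → VC-HIT  vc=[6]
8: 0x4a (blk 9, set 1) → L1-HIT  vc=[6]
9: 0xb1 (blk 22, set 2) → L1-HIT  vc=[6]
10: 0x30 (blk 6, set 2) → VC-HIT  vc=[22]
11: 0xb6 (blk 22, set 2) → VC-HIT  vc=[6]
12: 0x31 (blk 6, set 2) → VC-HIT  vc=[22]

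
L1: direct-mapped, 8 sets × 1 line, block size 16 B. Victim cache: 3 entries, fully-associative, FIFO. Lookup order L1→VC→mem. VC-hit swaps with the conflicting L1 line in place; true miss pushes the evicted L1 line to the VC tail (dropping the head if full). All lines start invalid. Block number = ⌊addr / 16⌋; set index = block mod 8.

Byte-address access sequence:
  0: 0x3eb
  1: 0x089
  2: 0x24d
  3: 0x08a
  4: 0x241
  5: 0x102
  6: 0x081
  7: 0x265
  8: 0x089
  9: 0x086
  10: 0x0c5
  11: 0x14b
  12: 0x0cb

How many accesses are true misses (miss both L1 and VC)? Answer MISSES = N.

0: 0x3eb (blk 62, set 6) → MISS  vc=[]
1: 0x89 (blk 8, set 0) → MISS  vc=[]
2: 0x24d (blk 36, set 4) → MISS  vc=[]
3: 0x8a (blk 8, set 0) → L1-HIT  vc=[]
4: 0x241 (blk 36, set 4) → L1-HIT  vc=[]
5: 0x102 (blk 16, set 0) → MISS  vc=[8]
6: 0x81 (blk 8, set 0) → VC-HIT  vc=[16]
7: 0x265 (blk 38, set 6) → MISS  vc=[16, 62]
8: 0x89 (blk 8, set 0) → L1-HIT  vc=[16, 62]
9: 0x86 (blk 8, set 0) → L1-HIT  vc=[16, 62]
10: 0xc5 (blk 12, set 4) → MISS  vc=[16, 62, 36]
11: 0x14b (blk 20, set 4) → MISS  vc=[62, 36, 12]
12: 0xcb (blk 12, set 4) → VC-HIT  vc=[62, 36, 20]

MISSES = 7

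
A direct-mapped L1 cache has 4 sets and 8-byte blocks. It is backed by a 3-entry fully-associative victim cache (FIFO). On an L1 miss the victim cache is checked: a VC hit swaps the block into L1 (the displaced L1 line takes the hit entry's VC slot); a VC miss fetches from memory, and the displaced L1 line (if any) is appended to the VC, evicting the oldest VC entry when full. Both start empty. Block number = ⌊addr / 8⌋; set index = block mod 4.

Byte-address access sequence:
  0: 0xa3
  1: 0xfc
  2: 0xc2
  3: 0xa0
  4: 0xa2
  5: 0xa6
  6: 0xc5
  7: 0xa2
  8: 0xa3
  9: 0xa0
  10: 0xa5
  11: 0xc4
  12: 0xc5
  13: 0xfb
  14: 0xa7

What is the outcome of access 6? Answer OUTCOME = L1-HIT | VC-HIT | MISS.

0: 0xa3 (blk 20, set 0) → MISS  vc=[]
1: 0xfc (blk 31, set 3) → MISS  vc=[]
2: 0xc2 (blk 24, set 0) → MISS  vc=[20]
3: 0xa0 (blk 20, set 0) → VC-HIT  vc=[24]
4: 0xa2 (blk 20, set 0) → L1-HIT  vc=[24]
5: 0xa6 (blk 20, set 0) → L1-HIT  vc=[24]
6: 0xc5 (blk 24, set 0) → VC-HIT  vc=[20]
7: 0xa2 (blk 20, set 0) → VC-HIT  vc=[24]
8: 0xa3 (blk 20, set 0) → L1-HIT  vc=[24]
9: 0xa0 (blk 20, set 0) → L1-HIT  vc=[24]
10: 0xa5 (blk 20, set 0) → L1-HIT  vc=[24]
11: 0xc4 (blk 24, set 0) → VC-HIT  vc=[20]
12: 0xc5 (blk 24, set 0) → L1-HIT  vc=[20]
13: 0xfb (blk 31, set 3) → L1-HIT  vc=[20]
14: 0xa7 (blk 20, set 0) → VC-HIT  vc=[24]

OUTCOME = VC-HIT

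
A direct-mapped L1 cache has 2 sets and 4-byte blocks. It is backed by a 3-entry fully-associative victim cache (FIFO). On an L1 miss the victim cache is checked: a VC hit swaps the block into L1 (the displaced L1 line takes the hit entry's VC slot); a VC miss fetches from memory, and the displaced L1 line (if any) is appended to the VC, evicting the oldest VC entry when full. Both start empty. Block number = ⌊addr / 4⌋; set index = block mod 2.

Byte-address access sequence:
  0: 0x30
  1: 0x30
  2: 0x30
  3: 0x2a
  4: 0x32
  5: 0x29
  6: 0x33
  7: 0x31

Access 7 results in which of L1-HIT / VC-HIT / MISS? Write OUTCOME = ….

OUTCOME = L1-HIT

0: 0x30 (blk 12, set 0) → MISS  vc=[]
1: 0x30 (blk 12, set 0) → L1-HIT  vc=[]
2: 0x30 (blk 12, set 0) → L1-HIT  vc=[]
3: 0x2a (blk 10, set 0) → MISS  vc=[12]
4: 0x32 (blk 12, set 0) → VC-HIT  vc=[10]
5: 0x29 (blk 10, set 0) → VC-HIT  vc=[12]
6: 0x33 (blk 12, set 0) → VC-HIT  vc=[10]
7: 0x31 (blk 12, set 0) → L1-HIT  vc=[10]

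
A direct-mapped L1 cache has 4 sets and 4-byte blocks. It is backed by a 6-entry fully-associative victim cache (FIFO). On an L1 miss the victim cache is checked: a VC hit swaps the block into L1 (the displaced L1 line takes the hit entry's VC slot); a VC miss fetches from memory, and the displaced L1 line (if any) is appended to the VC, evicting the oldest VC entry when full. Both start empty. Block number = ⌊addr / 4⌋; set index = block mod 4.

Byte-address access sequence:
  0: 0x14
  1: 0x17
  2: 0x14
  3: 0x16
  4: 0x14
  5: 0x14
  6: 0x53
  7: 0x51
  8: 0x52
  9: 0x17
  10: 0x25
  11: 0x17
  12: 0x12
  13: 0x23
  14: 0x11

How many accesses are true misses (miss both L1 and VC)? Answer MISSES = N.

MISSES = 5

  [0] addr=0x14 blk=5 s=1: MISS | VC []
  [1] addr=0x17 blk=5 s=1: L1-HIT | VC []
  [2] addr=0x14 blk=5 s=1: L1-HIT | VC []
  [3] addr=0x16 blk=5 s=1: L1-HIT | VC []
  [4] addr=0x14 blk=5 s=1: L1-HIT | VC []
  [5] addr=0x14 blk=5 s=1: L1-HIT | VC []
  [6] addr=0x53 blk=20 s=0: MISS | VC []
  [7] addr=0x51 blk=20 s=0: L1-HIT | VC []
  [8] addr=0x52 blk=20 s=0: L1-HIT | VC []
  [9] addr=0x17 blk=5 s=1: L1-HIT | VC []
  [10] addr=0x25 blk=9 s=1: MISS | VC [5]
  [11] addr=0x17 blk=5 s=1: VC-HIT | VC [9]
  [12] addr=0x12 blk=4 s=0: MISS | VC [9, 20]
  [13] addr=0x23 blk=8 s=0: MISS | VC [9, 20, 4]
  [14] addr=0x11 blk=4 s=0: VC-HIT | VC [9, 20, 8]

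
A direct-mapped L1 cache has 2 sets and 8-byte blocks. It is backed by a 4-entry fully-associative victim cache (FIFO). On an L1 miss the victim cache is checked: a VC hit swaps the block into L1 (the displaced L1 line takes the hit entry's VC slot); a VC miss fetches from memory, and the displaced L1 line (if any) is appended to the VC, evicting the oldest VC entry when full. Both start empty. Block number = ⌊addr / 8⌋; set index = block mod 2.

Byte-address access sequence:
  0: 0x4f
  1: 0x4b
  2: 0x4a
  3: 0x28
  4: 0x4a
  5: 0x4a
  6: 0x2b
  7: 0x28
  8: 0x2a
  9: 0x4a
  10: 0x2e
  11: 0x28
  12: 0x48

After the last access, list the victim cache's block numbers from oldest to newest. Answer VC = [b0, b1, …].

VC = [5]

#0 0x4f→b9/s1 MISS; vc=[]
#1 0x4b→b9/s1 L1-HIT; vc=[]
#2 0x4a→b9/s1 L1-HIT; vc=[]
#3 0x28→b5/s1 MISS; vc=[9]
#4 0x4a→b9/s1 VC-HIT; vc=[5]
#5 0x4a→b9/s1 L1-HIT; vc=[5]
#6 0x2b→b5/s1 VC-HIT; vc=[9]
#7 0x28→b5/s1 L1-HIT; vc=[9]
#8 0x2a→b5/s1 L1-HIT; vc=[9]
#9 0x4a→b9/s1 VC-HIT; vc=[5]
#10 0x2e→b5/s1 VC-HIT; vc=[9]
#11 0x28→b5/s1 L1-HIT; vc=[9]
#12 0x48→b9/s1 VC-HIT; vc=[5]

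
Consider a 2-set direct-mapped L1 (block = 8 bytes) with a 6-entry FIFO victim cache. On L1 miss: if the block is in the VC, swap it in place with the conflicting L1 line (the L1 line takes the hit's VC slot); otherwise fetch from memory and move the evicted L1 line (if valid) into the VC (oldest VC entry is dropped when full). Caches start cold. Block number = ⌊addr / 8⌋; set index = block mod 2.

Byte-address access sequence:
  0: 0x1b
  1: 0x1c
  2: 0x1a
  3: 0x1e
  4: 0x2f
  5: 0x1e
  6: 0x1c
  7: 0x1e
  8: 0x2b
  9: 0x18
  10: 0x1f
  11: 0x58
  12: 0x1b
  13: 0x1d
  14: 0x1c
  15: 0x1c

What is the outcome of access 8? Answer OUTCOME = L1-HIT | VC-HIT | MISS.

OUTCOME = VC-HIT

#0 0x1b→b3/s1 MISS; vc=[]
#1 0x1c→b3/s1 L1-HIT; vc=[]
#2 0x1a→b3/s1 L1-HIT; vc=[]
#3 0x1e→b3/s1 L1-HIT; vc=[]
#4 0x2f→b5/s1 MISS; vc=[3]
#5 0x1e→b3/s1 VC-HIT; vc=[5]
#6 0x1c→b3/s1 L1-HIT; vc=[5]
#7 0x1e→b3/s1 L1-HIT; vc=[5]
#8 0x2b→b5/s1 VC-HIT; vc=[3]
#9 0x18→b3/s1 VC-HIT; vc=[5]
#10 0x1f→b3/s1 L1-HIT; vc=[5]
#11 0x58→b11/s1 MISS; vc=[5,3]
#12 0x1b→b3/s1 VC-HIT; vc=[5,11]
#13 0x1d→b3/s1 L1-HIT; vc=[5,11]
#14 0x1c→b3/s1 L1-HIT; vc=[5,11]
#15 0x1c→b3/s1 L1-HIT; vc=[5,11]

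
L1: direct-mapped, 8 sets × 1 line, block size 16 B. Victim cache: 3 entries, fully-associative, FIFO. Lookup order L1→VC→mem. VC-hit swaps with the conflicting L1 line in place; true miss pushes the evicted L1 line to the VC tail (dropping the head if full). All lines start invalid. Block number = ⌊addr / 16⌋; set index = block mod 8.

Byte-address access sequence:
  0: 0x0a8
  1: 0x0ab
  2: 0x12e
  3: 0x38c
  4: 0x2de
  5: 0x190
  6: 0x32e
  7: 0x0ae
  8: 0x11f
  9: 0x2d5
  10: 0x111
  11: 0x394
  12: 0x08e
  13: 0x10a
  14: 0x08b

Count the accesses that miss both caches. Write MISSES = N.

#0 0xa8→b10/s2 MISS; vc=[]
#1 0xab→b10/s2 L1-HIT; vc=[]
#2 0x12e→b18/s2 MISS; vc=[10]
#3 0x38c→b56/s0 MISS; vc=[10]
#4 0x2de→b45/s5 MISS; vc=[10]
#5 0x190→b25/s1 MISS; vc=[10]
#6 0x32e→b50/s2 MISS; vc=[10,18]
#7 0xae→b10/s2 VC-HIT; vc=[50,18]
#8 0x11f→b17/s1 MISS; vc=[50,18,25]
#9 0x2d5→b45/s5 L1-HIT; vc=[50,18,25]
#10 0x111→b17/s1 L1-HIT; vc=[50,18,25]
#11 0x394→b57/s1 MISS; vc=[18,25,17]
#12 0x8e→b8/s0 MISS; vc=[25,17,56]
#13 0x10a→b16/s0 MISS; vc=[17,56,8]
#14 0x8b→b8/s0 VC-HIT; vc=[17,56,16]

MISSES = 10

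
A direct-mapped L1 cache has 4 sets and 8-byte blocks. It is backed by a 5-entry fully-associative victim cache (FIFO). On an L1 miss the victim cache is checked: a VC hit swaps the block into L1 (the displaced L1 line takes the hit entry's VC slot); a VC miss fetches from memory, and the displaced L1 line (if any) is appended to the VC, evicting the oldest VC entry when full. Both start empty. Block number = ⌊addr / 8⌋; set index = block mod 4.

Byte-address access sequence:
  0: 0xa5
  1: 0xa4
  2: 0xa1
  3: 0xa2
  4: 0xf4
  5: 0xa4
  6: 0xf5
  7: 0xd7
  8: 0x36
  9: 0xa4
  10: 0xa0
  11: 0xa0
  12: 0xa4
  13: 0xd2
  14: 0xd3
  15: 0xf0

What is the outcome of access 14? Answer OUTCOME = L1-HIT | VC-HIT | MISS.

OUTCOME = L1-HIT

0: 0xa5 (blk 20, set 0) → MISS  vc=[]
1: 0xa4 (blk 20, set 0) → L1-HIT  vc=[]
2: 0xa1 (blk 20, set 0) → L1-HIT  vc=[]
3: 0xa2 (blk 20, set 0) → L1-HIT  vc=[]
4: 0xf4 (blk 30, set 2) → MISS  vc=[]
5: 0xa4 (blk 20, set 0) → L1-HIT  vc=[]
6: 0xf5 (blk 30, set 2) → L1-HIT  vc=[]
7: 0xd7 (blk 26, set 2) → MISS  vc=[30]
8: 0x36 (blk 6, set 2) → MISS  vc=[30, 26]
9: 0xa4 (blk 20, set 0) → L1-HIT  vc=[30, 26]
10: 0xa0 (blk 20, set 0) → L1-HIT  vc=[30, 26]
11: 0xa0 (blk 20, set 0) → L1-HIT  vc=[30, 26]
12: 0xa4 (blk 20, set 0) → L1-HIT  vc=[30, 26]
13: 0xd2 (blk 26, set 2) → VC-HIT  vc=[30, 6]
14: 0xd3 (blk 26, set 2) → L1-HIT  vc=[30, 6]
15: 0xf0 (blk 30, set 2) → VC-HIT  vc=[26, 6]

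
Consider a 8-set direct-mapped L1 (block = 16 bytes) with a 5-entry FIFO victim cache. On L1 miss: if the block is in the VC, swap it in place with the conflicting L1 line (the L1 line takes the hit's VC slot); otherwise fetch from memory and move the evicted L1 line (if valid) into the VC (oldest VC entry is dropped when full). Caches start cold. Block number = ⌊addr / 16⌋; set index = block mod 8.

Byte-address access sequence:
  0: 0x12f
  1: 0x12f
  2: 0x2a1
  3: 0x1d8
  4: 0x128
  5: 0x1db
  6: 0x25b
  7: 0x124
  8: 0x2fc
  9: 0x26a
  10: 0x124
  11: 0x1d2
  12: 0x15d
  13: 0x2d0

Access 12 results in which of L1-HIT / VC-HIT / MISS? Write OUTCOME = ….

0: 0x12f (blk 18, set 2) → MISS  vc=[]
1: 0x12f (blk 18, set 2) → L1-HIT  vc=[]
2: 0x2a1 (blk 42, set 2) → MISS  vc=[18]
3: 0x1d8 (blk 29, set 5) → MISS  vc=[18]
4: 0x128 (blk 18, set 2) → VC-HIT  vc=[42]
5: 0x1db (blk 29, set 5) → L1-HIT  vc=[42]
6: 0x25b (blk 37, set 5) → MISS  vc=[42, 29]
7: 0x124 (blk 18, set 2) → L1-HIT  vc=[42, 29]
8: 0x2fc (blk 47, set 7) → MISS  vc=[42, 29]
9: 0x26a (blk 38, set 6) → MISS  vc=[42, 29]
10: 0x124 (blk 18, set 2) → L1-HIT  vc=[42, 29]
11: 0x1d2 (blk 29, set 5) → VC-HIT  vc=[42, 37]
12: 0x15d (blk 21, set 5) → MISS  vc=[42, 37, 29]
13: 0x2d0 (blk 45, set 5) → MISS  vc=[42, 37, 29, 21]

OUTCOME = MISS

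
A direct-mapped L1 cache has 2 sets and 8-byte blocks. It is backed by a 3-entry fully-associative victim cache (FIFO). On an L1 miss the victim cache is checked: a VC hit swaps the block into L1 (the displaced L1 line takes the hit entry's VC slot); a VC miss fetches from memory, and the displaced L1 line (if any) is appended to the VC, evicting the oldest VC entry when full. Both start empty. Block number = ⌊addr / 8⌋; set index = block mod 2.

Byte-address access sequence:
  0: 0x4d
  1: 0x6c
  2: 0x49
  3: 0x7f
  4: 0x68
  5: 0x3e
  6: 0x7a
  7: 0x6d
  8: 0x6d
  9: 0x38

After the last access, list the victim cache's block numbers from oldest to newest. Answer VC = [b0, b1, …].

#0 0x4d→b9/s1 MISS; vc=[]
#1 0x6c→b13/s1 MISS; vc=[9]
#2 0x49→b9/s1 VC-HIT; vc=[13]
#3 0x7f→b15/s1 MISS; vc=[13,9]
#4 0x68→b13/s1 VC-HIT; vc=[15,9]
#5 0x3e→b7/s1 MISS; vc=[15,9,13]
#6 0x7a→b15/s1 VC-HIT; vc=[7,9,13]
#7 0x6d→b13/s1 VC-HIT; vc=[7,9,15]
#8 0x6d→b13/s1 L1-HIT; vc=[7,9,15]
#9 0x38→b7/s1 VC-HIT; vc=[13,9,15]

VC = [13, 9, 15]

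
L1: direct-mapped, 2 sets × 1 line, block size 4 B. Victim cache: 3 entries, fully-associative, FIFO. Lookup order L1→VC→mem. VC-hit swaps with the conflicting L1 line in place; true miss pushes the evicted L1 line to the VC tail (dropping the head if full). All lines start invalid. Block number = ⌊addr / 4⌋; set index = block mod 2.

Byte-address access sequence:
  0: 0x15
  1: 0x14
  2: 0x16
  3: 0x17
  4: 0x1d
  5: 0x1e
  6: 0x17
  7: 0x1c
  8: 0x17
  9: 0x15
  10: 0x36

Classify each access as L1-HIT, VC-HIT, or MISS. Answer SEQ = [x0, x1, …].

SEQ = [MISS, L1-HIT, L1-HIT, L1-HIT, MISS, L1-HIT, VC-HIT, VC-HIT, VC-HIT, L1-HIT, MISS]

0: 0x15 (blk 5, set 1) → MISS  vc=[]
1: 0x14 (blk 5, set 1) → L1-HIT  vc=[]
2: 0x16 (blk 5, set 1) → L1-HIT  vc=[]
3: 0x17 (blk 5, set 1) → L1-HIT  vc=[]
4: 0x1d (blk 7, set 1) → MISS  vc=[5]
5: 0x1e (blk 7, set 1) → L1-HIT  vc=[5]
6: 0x17 (blk 5, set 1) → VC-HIT  vc=[7]
7: 0x1c (blk 7, set 1) → VC-HIT  vc=[5]
8: 0x17 (blk 5, set 1) → VC-HIT  vc=[7]
9: 0x15 (blk 5, set 1) → L1-HIT  vc=[7]
10: 0x36 (blk 13, set 1) → MISS  vc=[7, 5]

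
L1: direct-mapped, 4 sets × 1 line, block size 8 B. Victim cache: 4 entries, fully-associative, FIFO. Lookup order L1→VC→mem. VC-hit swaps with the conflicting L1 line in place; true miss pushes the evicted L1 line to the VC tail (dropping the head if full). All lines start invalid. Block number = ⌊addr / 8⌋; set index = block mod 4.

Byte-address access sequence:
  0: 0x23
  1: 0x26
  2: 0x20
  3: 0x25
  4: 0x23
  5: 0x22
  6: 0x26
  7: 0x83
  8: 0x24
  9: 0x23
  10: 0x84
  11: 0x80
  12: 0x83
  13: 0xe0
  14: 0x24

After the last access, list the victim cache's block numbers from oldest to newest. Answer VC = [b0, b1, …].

VC = [28, 16]

  [0] addr=0x23 blk=4 s=0: MISS | VC []
  [1] addr=0x26 blk=4 s=0: L1-HIT | VC []
  [2] addr=0x20 blk=4 s=0: L1-HIT | VC []
  [3] addr=0x25 blk=4 s=0: L1-HIT | VC []
  [4] addr=0x23 blk=4 s=0: L1-HIT | VC []
  [5] addr=0x22 blk=4 s=0: L1-HIT | VC []
  [6] addr=0x26 blk=4 s=0: L1-HIT | VC []
  [7] addr=0x83 blk=16 s=0: MISS | VC [4]
  [8] addr=0x24 blk=4 s=0: VC-HIT | VC [16]
  [9] addr=0x23 blk=4 s=0: L1-HIT | VC [16]
  [10] addr=0x84 blk=16 s=0: VC-HIT | VC [4]
  [11] addr=0x80 blk=16 s=0: L1-HIT | VC [4]
  [12] addr=0x83 blk=16 s=0: L1-HIT | VC [4]
  [13] addr=0xe0 blk=28 s=0: MISS | VC [4, 16]
  [14] addr=0x24 blk=4 s=0: VC-HIT | VC [28, 16]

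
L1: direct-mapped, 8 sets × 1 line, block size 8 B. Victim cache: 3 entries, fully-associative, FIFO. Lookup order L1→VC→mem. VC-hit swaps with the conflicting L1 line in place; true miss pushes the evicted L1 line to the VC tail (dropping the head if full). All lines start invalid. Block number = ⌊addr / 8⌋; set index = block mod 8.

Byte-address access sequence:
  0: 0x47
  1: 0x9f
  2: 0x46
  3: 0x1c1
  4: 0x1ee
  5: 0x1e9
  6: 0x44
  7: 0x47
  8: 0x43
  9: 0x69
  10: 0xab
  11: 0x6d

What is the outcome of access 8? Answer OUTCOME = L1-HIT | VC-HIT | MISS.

OUTCOME = L1-HIT

#0 0x47→b8/s0 MISS; vc=[]
#1 0x9f→b19/s3 MISS; vc=[]
#2 0x46→b8/s0 L1-HIT; vc=[]
#3 0x1c1→b56/s0 MISS; vc=[8]
#4 0x1ee→b61/s5 MISS; vc=[8]
#5 0x1e9→b61/s5 L1-HIT; vc=[8]
#6 0x44→b8/s0 VC-HIT; vc=[56]
#7 0x47→b8/s0 L1-HIT; vc=[56]
#8 0x43→b8/s0 L1-HIT; vc=[56]
#9 0x69→b13/s5 MISS; vc=[56,61]
#10 0xab→b21/s5 MISS; vc=[56,61,13]
#11 0x6d→b13/s5 VC-HIT; vc=[56,61,21]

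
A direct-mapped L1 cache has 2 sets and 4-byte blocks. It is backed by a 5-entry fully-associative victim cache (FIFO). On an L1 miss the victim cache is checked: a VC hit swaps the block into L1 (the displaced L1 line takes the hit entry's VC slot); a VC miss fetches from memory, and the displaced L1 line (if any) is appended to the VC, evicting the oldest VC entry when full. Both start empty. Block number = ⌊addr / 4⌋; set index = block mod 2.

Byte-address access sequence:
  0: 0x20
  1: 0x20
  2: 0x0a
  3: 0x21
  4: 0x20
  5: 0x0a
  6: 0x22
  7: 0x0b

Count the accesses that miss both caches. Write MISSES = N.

  [0] addr=0x20 blk=8 s=0: MISS | VC []
  [1] addr=0x20 blk=8 s=0: L1-HIT | VC []
  [2] addr=0xa blk=2 s=0: MISS | VC [8]
  [3] addr=0x21 blk=8 s=0: VC-HIT | VC [2]
  [4] addr=0x20 blk=8 s=0: L1-HIT | VC [2]
  [5] addr=0xa blk=2 s=0: VC-HIT | VC [8]
  [6] addr=0x22 blk=8 s=0: VC-HIT | VC [2]
  [7] addr=0xb blk=2 s=0: VC-HIT | VC [8]

MISSES = 2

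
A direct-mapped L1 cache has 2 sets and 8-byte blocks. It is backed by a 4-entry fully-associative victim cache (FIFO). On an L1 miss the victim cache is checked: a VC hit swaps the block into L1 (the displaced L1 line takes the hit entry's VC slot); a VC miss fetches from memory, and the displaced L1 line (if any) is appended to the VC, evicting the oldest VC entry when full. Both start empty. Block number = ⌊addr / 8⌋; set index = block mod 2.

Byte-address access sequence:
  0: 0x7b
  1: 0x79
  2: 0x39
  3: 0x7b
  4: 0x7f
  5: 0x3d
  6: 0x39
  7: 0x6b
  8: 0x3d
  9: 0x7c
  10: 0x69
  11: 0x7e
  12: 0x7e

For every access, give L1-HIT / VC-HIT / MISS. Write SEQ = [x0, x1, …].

  [0] addr=0x7b blk=15 s=1: MISS | VC []
  [1] addr=0x79 blk=15 s=1: L1-HIT | VC []
  [2] addr=0x39 blk=7 s=1: MISS | VC [15]
  [3] addr=0x7b blk=15 s=1: VC-HIT | VC [7]
  [4] addr=0x7f blk=15 s=1: L1-HIT | VC [7]
  [5] addr=0x3d blk=7 s=1: VC-HIT | VC [15]
  [6] addr=0x39 blk=7 s=1: L1-HIT | VC [15]
  [7] addr=0x6b blk=13 s=1: MISS | VC [15, 7]
  [8] addr=0x3d blk=7 s=1: VC-HIT | VC [15, 13]
  [9] addr=0x7c blk=15 s=1: VC-HIT | VC [7, 13]
  [10] addr=0x69 blk=13 s=1: VC-HIT | VC [7, 15]
  [11] addr=0x7e blk=15 s=1: VC-HIT | VC [7, 13]
  [12] addr=0x7e blk=15 s=1: L1-HIT | VC [7, 13]

SEQ = [MISS, L1-HIT, MISS, VC-HIT, L1-HIT, VC-HIT, L1-HIT, MISS, VC-HIT, VC-HIT, VC-HIT, VC-HIT, L1-HIT]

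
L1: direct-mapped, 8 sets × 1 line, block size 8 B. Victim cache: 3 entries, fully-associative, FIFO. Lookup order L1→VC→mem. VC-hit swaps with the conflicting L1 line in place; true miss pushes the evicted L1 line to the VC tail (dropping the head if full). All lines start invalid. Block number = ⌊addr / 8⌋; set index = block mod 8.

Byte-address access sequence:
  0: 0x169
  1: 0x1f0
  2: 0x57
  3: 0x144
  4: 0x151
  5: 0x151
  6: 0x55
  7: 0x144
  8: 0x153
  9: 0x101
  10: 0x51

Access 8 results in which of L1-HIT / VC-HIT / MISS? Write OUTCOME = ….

#0 0x169→b45/s5 MISS; vc=[]
#1 0x1f0→b62/s6 MISS; vc=[]
#2 0x57→b10/s2 MISS; vc=[]
#3 0x144→b40/s0 MISS; vc=[]
#4 0x151→b42/s2 MISS; vc=[10]
#5 0x151→b42/s2 L1-HIT; vc=[10]
#6 0x55→b10/s2 VC-HIT; vc=[42]
#7 0x144→b40/s0 L1-HIT; vc=[42]
#8 0x153→b42/s2 VC-HIT; vc=[10]
#9 0x101→b32/s0 MISS; vc=[10,40]
#10 0x51→b10/s2 VC-HIT; vc=[42,40]

OUTCOME = VC-HIT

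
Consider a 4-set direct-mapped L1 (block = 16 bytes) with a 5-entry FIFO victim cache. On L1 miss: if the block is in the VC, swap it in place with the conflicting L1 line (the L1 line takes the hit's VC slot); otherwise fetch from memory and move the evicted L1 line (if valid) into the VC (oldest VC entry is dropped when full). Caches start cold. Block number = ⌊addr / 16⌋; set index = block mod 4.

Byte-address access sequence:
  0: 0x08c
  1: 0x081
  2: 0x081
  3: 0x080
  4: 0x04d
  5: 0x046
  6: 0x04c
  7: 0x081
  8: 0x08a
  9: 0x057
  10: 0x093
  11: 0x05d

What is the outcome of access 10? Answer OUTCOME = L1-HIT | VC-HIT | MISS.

#0 0x8c→b8/s0 MISS; vc=[]
#1 0x81→b8/s0 L1-HIT; vc=[]
#2 0x81→b8/s0 L1-HIT; vc=[]
#3 0x80→b8/s0 L1-HIT; vc=[]
#4 0x4d→b4/s0 MISS; vc=[8]
#5 0x46→b4/s0 L1-HIT; vc=[8]
#6 0x4c→b4/s0 L1-HIT; vc=[8]
#7 0x81→b8/s0 VC-HIT; vc=[4]
#8 0x8a→b8/s0 L1-HIT; vc=[4]
#9 0x57→b5/s1 MISS; vc=[4]
#10 0x93→b9/s1 MISS; vc=[4,5]
#11 0x5d→b5/s1 VC-HIT; vc=[4,9]

OUTCOME = MISS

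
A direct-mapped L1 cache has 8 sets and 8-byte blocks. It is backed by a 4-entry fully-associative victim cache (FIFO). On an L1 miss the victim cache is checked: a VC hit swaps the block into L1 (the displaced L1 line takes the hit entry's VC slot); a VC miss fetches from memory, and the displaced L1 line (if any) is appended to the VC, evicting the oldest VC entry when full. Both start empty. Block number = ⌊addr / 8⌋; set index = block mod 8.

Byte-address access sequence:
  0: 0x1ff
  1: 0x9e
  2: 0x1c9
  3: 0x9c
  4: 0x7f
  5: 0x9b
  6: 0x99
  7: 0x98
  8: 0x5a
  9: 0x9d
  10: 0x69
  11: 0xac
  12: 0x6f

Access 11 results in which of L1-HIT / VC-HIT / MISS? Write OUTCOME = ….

0: 0x1ff (blk 63, set 7) → MISS  vc=[]
1: 0x9e (blk 19, set 3) → MISS  vc=[]
2: 0x1c9 (blk 57, set 1) → MISS  vc=[]
3: 0x9c (blk 19, set 3) → L1-HIT  vc=[]
4: 0x7f (blk 15, set 7) → MISS  vc=[63]
5: 0x9b (blk 19, set 3) → L1-HIT  vc=[63]
6: 0x99 (blk 19, set 3) → L1-HIT  vc=[63]
7: 0x98 (blk 19, set 3) → L1-HIT  vc=[63]
8: 0x5a (blk 11, set 3) → MISS  vc=[63, 19]
9: 0x9d (blk 19, set 3) → VC-HIT  vc=[63, 11]
10: 0x69 (blk 13, set 5) → MISS  vc=[63, 11]
11: 0xac (blk 21, set 5) → MISS  vc=[63, 11, 13]
12: 0x6f (blk 13, set 5) → VC-HIT  vc=[63, 11, 21]

OUTCOME = MISS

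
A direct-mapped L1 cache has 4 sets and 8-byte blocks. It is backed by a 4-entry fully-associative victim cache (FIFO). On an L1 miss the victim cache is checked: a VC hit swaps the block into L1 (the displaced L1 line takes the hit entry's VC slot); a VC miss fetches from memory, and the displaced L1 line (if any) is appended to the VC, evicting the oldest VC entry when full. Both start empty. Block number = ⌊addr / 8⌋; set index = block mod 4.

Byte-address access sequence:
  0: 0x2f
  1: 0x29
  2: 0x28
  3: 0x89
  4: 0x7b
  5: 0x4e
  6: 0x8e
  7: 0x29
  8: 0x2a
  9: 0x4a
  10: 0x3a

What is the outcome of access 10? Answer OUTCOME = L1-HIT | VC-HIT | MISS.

  [0] addr=0x2f blk=5 s=1: MISS | VC []
  [1] addr=0x29 blk=5 s=1: L1-HIT | VC []
  [2] addr=0x28 blk=5 s=1: L1-HIT | VC []
  [3] addr=0x89 blk=17 s=1: MISS | VC [5]
  [4] addr=0x7b blk=15 s=3: MISS | VC [5]
  [5] addr=0x4e blk=9 s=1: MISS | VC [5, 17]
  [6] addr=0x8e blk=17 s=1: VC-HIT | VC [5, 9]
  [7] addr=0x29 blk=5 s=1: VC-HIT | VC [17, 9]
  [8] addr=0x2a blk=5 s=1: L1-HIT | VC [17, 9]
  [9] addr=0x4a blk=9 s=1: VC-HIT | VC [17, 5]
  [10] addr=0x3a blk=7 s=3: MISS | VC [17, 5, 15]

OUTCOME = MISS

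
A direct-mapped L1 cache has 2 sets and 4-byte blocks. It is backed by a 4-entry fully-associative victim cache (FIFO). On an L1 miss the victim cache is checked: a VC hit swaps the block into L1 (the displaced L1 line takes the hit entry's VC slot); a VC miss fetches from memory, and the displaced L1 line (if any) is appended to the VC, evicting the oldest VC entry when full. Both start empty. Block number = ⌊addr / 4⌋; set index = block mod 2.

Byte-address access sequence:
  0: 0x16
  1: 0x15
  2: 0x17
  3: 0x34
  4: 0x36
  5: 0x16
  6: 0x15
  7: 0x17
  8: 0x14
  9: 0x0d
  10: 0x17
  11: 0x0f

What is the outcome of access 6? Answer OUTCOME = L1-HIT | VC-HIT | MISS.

OUTCOME = L1-HIT

  [0] addr=0x16 blk=5 s=1: MISS | VC []
  [1] addr=0x15 blk=5 s=1: L1-HIT | VC []
  [2] addr=0x17 blk=5 s=1: L1-HIT | VC []
  [3] addr=0x34 blk=13 s=1: MISS | VC [5]
  [4] addr=0x36 blk=13 s=1: L1-HIT | VC [5]
  [5] addr=0x16 blk=5 s=1: VC-HIT | VC [13]
  [6] addr=0x15 blk=5 s=1: L1-HIT | VC [13]
  [7] addr=0x17 blk=5 s=1: L1-HIT | VC [13]
  [8] addr=0x14 blk=5 s=1: L1-HIT | VC [13]
  [9] addr=0xd blk=3 s=1: MISS | VC [13, 5]
  [10] addr=0x17 blk=5 s=1: VC-HIT | VC [13, 3]
  [11] addr=0xf blk=3 s=1: VC-HIT | VC [13, 5]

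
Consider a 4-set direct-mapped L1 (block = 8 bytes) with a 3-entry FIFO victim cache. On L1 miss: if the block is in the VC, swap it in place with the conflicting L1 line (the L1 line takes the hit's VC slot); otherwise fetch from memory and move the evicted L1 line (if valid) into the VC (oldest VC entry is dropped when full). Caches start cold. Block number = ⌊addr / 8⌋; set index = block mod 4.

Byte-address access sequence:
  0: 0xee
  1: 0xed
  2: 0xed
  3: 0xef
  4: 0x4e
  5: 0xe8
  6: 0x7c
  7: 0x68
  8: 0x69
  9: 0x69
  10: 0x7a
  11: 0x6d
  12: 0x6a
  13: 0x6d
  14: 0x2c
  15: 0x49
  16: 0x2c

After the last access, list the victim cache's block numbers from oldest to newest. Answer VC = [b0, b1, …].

VC = [9, 29, 13]

#0 0xee→b29/s1 MISS; vc=[]
#1 0xed→b29/s1 L1-HIT; vc=[]
#2 0xed→b29/s1 L1-HIT; vc=[]
#3 0xef→b29/s1 L1-HIT; vc=[]
#4 0x4e→b9/s1 MISS; vc=[29]
#5 0xe8→b29/s1 VC-HIT; vc=[9]
#6 0x7c→b15/s3 MISS; vc=[9]
#7 0x68→b13/s1 MISS; vc=[9,29]
#8 0x69→b13/s1 L1-HIT; vc=[9,29]
#9 0x69→b13/s1 L1-HIT; vc=[9,29]
#10 0x7a→b15/s3 L1-HIT; vc=[9,29]
#11 0x6d→b13/s1 L1-HIT; vc=[9,29]
#12 0x6a→b13/s1 L1-HIT; vc=[9,29]
#13 0x6d→b13/s1 L1-HIT; vc=[9,29]
#14 0x2c→b5/s1 MISS; vc=[9,29,13]
#15 0x49→b9/s1 VC-HIT; vc=[5,29,13]
#16 0x2c→b5/s1 VC-HIT; vc=[9,29,13]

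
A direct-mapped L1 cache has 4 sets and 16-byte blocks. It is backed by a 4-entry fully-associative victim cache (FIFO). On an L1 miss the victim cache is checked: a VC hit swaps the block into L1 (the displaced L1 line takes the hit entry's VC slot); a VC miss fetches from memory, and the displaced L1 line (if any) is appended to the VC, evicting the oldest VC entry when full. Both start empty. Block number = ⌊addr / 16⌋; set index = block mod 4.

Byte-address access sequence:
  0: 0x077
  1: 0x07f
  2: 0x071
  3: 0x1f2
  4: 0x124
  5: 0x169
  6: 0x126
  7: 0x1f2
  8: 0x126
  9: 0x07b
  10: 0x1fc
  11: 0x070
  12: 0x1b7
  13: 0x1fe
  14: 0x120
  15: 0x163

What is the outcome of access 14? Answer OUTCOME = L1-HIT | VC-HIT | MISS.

0: 0x77 (blk 7, set 3) → MISS  vc=[]
1: 0x7f (blk 7, set 3) → L1-HIT  vc=[]
2: 0x71 (blk 7, set 3) → L1-HIT  vc=[]
3: 0x1f2 (blk 31, set 3) → MISS  vc=[7]
4: 0x124 (blk 18, set 2) → MISS  vc=[7]
5: 0x169 (blk 22, set 2) → MISS  vc=[7, 18]
6: 0x126 (blk 18, set 2) → VC-HIT  vc=[7, 22]
7: 0x1f2 (blk 31, set 3) → L1-HIT  vc=[7, 22]
8: 0x126 (blk 18, set 2) → L1-HIT  vc=[7, 22]
9: 0x7b (blk 7, set 3) → VC-HIT  vc=[31, 22]
10: 0x1fc (blk 31, set 3) → VC-HIT  vc=[7, 22]
11: 0x70 (blk 7, set 3) → VC-HIT  vc=[31, 22]
12: 0x1b7 (blk 27, set 3) → MISS  vc=[31, 22, 7]
13: 0x1fe (blk 31, set 3) → VC-HIT  vc=[27, 22, 7]
14: 0x120 (blk 18, set 2) → L1-HIT  vc=[27, 22, 7]
15: 0x163 (blk 22, set 2) → VC-HIT  vc=[27, 18, 7]

OUTCOME = L1-HIT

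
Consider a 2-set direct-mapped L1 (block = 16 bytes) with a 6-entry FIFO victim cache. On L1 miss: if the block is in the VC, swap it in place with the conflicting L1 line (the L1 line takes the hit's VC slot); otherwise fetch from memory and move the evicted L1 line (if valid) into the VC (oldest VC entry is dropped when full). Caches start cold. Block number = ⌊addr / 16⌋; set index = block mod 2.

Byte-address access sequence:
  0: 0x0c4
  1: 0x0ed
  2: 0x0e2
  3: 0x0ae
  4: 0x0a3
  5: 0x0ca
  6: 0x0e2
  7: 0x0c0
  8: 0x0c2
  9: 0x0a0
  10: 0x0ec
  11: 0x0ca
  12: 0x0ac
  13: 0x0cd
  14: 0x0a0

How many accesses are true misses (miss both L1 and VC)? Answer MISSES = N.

  [0] addr=0xc4 blk=12 s=0: MISS | VC []
  [1] addr=0xed blk=14 s=0: MISS | VC [12]
  [2] addr=0xe2 blk=14 s=0: L1-HIT | VC [12]
  [3] addr=0xae blk=10 s=0: MISS | VC [12, 14]
  [4] addr=0xa3 blk=10 s=0: L1-HIT | VC [12, 14]
  [5] addr=0xca blk=12 s=0: VC-HIT | VC [10, 14]
  [6] addr=0xe2 blk=14 s=0: VC-HIT | VC [10, 12]
  [7] addr=0xc0 blk=12 s=0: VC-HIT | VC [10, 14]
  [8] addr=0xc2 blk=12 s=0: L1-HIT | VC [10, 14]
  [9] addr=0xa0 blk=10 s=0: VC-HIT | VC [12, 14]
  [10] addr=0xec blk=14 s=0: VC-HIT | VC [12, 10]
  [11] addr=0xca blk=12 s=0: VC-HIT | VC [14, 10]
  [12] addr=0xac blk=10 s=0: VC-HIT | VC [14, 12]
  [13] addr=0xcd blk=12 s=0: VC-HIT | VC [14, 10]
  [14] addr=0xa0 blk=10 s=0: VC-HIT | VC [14, 12]

MISSES = 3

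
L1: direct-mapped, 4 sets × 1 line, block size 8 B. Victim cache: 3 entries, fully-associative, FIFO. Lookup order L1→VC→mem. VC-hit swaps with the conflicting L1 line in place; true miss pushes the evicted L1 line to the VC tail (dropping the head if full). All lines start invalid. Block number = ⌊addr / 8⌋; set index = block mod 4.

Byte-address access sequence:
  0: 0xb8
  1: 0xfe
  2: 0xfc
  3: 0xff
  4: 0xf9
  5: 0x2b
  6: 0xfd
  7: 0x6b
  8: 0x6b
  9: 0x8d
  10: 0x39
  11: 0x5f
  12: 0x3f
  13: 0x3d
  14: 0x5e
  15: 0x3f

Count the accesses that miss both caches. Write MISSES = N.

MISSES = 7

#0 0xb8→b23/s3 MISS; vc=[]
#1 0xfe→b31/s3 MISS; vc=[23]
#2 0xfc→b31/s3 L1-HIT; vc=[23]
#3 0xff→b31/s3 L1-HIT; vc=[23]
#4 0xf9→b31/s3 L1-HIT; vc=[23]
#5 0x2b→b5/s1 MISS; vc=[23]
#6 0xfd→b31/s3 L1-HIT; vc=[23]
#7 0x6b→b13/s1 MISS; vc=[23,5]
#8 0x6b→b13/s1 L1-HIT; vc=[23,5]
#9 0x8d→b17/s1 MISS; vc=[23,5,13]
#10 0x39→b7/s3 MISS; vc=[5,13,31]
#11 0x5f→b11/s3 MISS; vc=[13,31,7]
#12 0x3f→b7/s3 VC-HIT; vc=[13,31,11]
#13 0x3d→b7/s3 L1-HIT; vc=[13,31,11]
#14 0x5e→b11/s3 VC-HIT; vc=[13,31,7]
#15 0x3f→b7/s3 VC-HIT; vc=[13,31,11]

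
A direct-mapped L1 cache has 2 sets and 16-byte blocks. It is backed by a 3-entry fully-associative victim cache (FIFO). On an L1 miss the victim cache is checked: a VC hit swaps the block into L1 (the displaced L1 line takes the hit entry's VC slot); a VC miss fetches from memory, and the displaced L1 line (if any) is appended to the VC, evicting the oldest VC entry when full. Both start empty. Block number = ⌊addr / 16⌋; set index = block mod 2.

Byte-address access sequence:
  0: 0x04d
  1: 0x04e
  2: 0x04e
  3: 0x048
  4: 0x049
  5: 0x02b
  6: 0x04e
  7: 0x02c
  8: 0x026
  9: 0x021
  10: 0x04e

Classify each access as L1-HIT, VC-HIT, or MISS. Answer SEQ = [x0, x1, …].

#0 0x4d→b4/s0 MISS; vc=[]
#1 0x4e→b4/s0 L1-HIT; vc=[]
#2 0x4e→b4/s0 L1-HIT; vc=[]
#3 0x48→b4/s0 L1-HIT; vc=[]
#4 0x49→b4/s0 L1-HIT; vc=[]
#5 0x2b→b2/s0 MISS; vc=[4]
#6 0x4e→b4/s0 VC-HIT; vc=[2]
#7 0x2c→b2/s0 VC-HIT; vc=[4]
#8 0x26→b2/s0 L1-HIT; vc=[4]
#9 0x21→b2/s0 L1-HIT; vc=[4]
#10 0x4e→b4/s0 VC-HIT; vc=[2]

SEQ = [MISS, L1-HIT, L1-HIT, L1-HIT, L1-HIT, MISS, VC-HIT, VC-HIT, L1-HIT, L1-HIT, VC-HIT]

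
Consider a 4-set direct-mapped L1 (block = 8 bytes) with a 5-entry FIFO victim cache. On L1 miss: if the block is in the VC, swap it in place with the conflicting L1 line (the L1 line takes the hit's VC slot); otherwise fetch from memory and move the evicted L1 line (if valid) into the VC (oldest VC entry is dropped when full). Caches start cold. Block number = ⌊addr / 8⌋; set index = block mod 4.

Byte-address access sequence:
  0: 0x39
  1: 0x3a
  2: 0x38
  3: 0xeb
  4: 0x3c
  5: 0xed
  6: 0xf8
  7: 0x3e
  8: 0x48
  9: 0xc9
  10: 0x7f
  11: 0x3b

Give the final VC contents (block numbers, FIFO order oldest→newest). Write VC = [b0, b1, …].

  [0] addr=0x39 blk=7 s=3: MISS | VC []
  [1] addr=0x3a blk=7 s=3: L1-HIT | VC []
  [2] addr=0x38 blk=7 s=3: L1-HIT | VC []
  [3] addr=0xeb blk=29 s=1: MISS | VC []
  [4] addr=0x3c blk=7 s=3: L1-HIT | VC []
  [5] addr=0xed blk=29 s=1: L1-HIT | VC []
  [6] addr=0xf8 blk=31 s=3: MISS | VC [7]
  [7] addr=0x3e blk=7 s=3: VC-HIT | VC [31]
  [8] addr=0x48 blk=9 s=1: MISS | VC [31, 29]
  [9] addr=0xc9 blk=25 s=1: MISS | VC [31, 29, 9]
  [10] addr=0x7f blk=15 s=3: MISS | VC [31, 29, 9, 7]
  [11] addr=0x3b blk=7 s=3: VC-HIT | VC [31, 29, 9, 15]

VC = [31, 29, 9, 15]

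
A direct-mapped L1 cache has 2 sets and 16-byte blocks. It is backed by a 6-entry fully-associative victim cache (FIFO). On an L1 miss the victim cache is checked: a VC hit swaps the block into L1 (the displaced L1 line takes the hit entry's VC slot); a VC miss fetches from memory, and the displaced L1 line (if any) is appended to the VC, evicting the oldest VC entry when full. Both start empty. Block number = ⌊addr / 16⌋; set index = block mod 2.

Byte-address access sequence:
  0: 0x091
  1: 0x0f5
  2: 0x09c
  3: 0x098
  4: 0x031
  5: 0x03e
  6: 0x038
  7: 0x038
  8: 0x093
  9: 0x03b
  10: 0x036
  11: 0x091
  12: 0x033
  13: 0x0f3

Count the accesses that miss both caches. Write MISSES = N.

0: 0x91 (blk 9, set 1) → MISS  vc=[]
1: 0xf5 (blk 15, set 1) → MISS  vc=[9]
2: 0x9c (blk 9, set 1) → VC-HIT  vc=[15]
3: 0x98 (blk 9, set 1) → L1-HIT  vc=[15]
4: 0x31 (blk 3, set 1) → MISS  vc=[15, 9]
5: 0x3e (blk 3, set 1) → L1-HIT  vc=[15, 9]
6: 0x38 (blk 3, set 1) → L1-HIT  vc=[15, 9]
7: 0x38 (blk 3, set 1) → L1-HIT  vc=[15, 9]
8: 0x93 (blk 9, set 1) → VC-HIT  vc=[15, 3]
9: 0x3b (blk 3, set 1) → VC-HIT  vc=[15, 9]
10: 0x36 (blk 3, set 1) → L1-HIT  vc=[15, 9]
11: 0x91 (blk 9, set 1) → VC-HIT  vc=[15, 3]
12: 0x33 (blk 3, set 1) → VC-HIT  vc=[15, 9]
13: 0xf3 (blk 15, set 1) → VC-HIT  vc=[3, 9]

MISSES = 3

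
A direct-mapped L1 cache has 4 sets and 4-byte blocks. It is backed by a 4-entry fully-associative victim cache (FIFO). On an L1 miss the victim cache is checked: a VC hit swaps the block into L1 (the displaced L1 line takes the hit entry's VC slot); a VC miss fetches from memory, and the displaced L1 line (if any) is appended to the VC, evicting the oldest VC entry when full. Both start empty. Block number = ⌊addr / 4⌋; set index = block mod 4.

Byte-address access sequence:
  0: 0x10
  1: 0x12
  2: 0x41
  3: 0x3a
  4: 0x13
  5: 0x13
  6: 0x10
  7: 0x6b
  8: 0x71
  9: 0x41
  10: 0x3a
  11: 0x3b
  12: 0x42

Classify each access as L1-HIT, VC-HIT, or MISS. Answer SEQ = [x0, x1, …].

#0 0x10→b4/s0 MISS; vc=[]
#1 0x12→b4/s0 L1-HIT; vc=[]
#2 0x41→b16/s0 MISS; vc=[4]
#3 0x3a→b14/s2 MISS; vc=[4]
#4 0x13→b4/s0 VC-HIT; vc=[16]
#5 0x13→b4/s0 L1-HIT; vc=[16]
#6 0x10→b4/s0 L1-HIT; vc=[16]
#7 0x6b→b26/s2 MISS; vc=[16,14]
#8 0x71→b28/s0 MISS; vc=[16,14,4]
#9 0x41→b16/s0 VC-HIT; vc=[28,14,4]
#10 0x3a→b14/s2 VC-HIT; vc=[28,26,4]
#11 0x3b→b14/s2 L1-HIT; vc=[28,26,4]
#12 0x42→b16/s0 L1-HIT; vc=[28,26,4]

SEQ = [MISS, L1-HIT, MISS, MISS, VC-HIT, L1-HIT, L1-HIT, MISS, MISS, VC-HIT, VC-HIT, L1-HIT, L1-HIT]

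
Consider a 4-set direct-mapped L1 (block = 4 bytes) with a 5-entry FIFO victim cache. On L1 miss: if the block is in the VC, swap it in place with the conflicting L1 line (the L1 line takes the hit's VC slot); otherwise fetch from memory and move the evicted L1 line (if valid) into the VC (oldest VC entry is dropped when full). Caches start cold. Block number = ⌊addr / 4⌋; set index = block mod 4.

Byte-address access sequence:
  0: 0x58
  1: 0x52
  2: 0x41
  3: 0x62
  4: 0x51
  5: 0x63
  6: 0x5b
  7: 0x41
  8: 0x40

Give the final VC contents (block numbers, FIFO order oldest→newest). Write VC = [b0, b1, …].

VC = [20, 24]

  [0] addr=0x58 blk=22 s=2: MISS | VC []
  [1] addr=0x52 blk=20 s=0: MISS | VC []
  [2] addr=0x41 blk=16 s=0: MISS | VC [20]
  [3] addr=0x62 blk=24 s=0: MISS | VC [20, 16]
  [4] addr=0x51 blk=20 s=0: VC-HIT | VC [24, 16]
  [5] addr=0x63 blk=24 s=0: VC-HIT | VC [20, 16]
  [6] addr=0x5b blk=22 s=2: L1-HIT | VC [20, 16]
  [7] addr=0x41 blk=16 s=0: VC-HIT | VC [20, 24]
  [8] addr=0x40 blk=16 s=0: L1-HIT | VC [20, 24]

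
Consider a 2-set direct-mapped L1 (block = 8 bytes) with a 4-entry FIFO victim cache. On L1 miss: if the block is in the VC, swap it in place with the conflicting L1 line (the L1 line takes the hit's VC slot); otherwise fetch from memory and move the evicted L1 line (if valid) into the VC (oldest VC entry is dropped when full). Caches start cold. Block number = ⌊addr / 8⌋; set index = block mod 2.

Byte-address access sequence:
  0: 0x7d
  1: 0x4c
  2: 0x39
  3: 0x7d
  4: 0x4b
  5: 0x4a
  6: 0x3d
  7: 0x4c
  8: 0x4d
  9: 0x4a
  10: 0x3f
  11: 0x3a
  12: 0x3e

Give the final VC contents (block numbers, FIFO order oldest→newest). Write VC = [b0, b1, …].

VC = [9, 15]

0: 0x7d (blk 15, set 1) → MISS  vc=[]
1: 0x4c (blk 9, set 1) → MISS  vc=[15]
2: 0x39 (blk 7, set 1) → MISS  vc=[15, 9]
3: 0x7d (blk 15, set 1) → VC-HIT  vc=[7, 9]
4: 0x4b (blk 9, set 1) → VC-HIT  vc=[7, 15]
5: 0x4a (blk 9, set 1) → L1-HIT  vc=[7, 15]
6: 0x3d (blk 7, set 1) → VC-HIT  vc=[9, 15]
7: 0x4c (blk 9, set 1) → VC-HIT  vc=[7, 15]
8: 0x4d (blk 9, set 1) → L1-HIT  vc=[7, 15]
9: 0x4a (blk 9, set 1) → L1-HIT  vc=[7, 15]
10: 0x3f (blk 7, set 1) → VC-HIT  vc=[9, 15]
11: 0x3a (blk 7, set 1) → L1-HIT  vc=[9, 15]
12: 0x3e (blk 7, set 1) → L1-HIT  vc=[9, 15]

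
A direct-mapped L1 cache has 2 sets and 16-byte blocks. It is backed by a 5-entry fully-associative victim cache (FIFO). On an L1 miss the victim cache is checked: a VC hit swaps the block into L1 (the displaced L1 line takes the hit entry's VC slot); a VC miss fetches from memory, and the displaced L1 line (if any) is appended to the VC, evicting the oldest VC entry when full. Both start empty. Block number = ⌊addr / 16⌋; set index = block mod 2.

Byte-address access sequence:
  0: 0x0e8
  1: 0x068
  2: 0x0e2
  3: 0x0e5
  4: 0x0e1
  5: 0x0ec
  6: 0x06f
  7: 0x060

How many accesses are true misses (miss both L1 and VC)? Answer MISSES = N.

#0 0xe8→b14/s0 MISS; vc=[]
#1 0x68→b6/s0 MISS; vc=[14]
#2 0xe2→b14/s0 VC-HIT; vc=[6]
#3 0xe5→b14/s0 L1-HIT; vc=[6]
#4 0xe1→b14/s0 L1-HIT; vc=[6]
#5 0xec→b14/s0 L1-HIT; vc=[6]
#6 0x6f→b6/s0 VC-HIT; vc=[14]
#7 0x60→b6/s0 L1-HIT; vc=[14]

MISSES = 2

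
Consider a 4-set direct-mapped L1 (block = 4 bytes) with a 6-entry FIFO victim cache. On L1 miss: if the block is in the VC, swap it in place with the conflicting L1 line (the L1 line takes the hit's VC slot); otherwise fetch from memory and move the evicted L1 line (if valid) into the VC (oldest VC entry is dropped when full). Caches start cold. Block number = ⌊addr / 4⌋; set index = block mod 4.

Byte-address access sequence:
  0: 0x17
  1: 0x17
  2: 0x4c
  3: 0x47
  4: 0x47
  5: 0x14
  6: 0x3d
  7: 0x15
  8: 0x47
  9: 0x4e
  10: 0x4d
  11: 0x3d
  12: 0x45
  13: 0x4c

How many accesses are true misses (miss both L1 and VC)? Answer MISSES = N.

#0 0x17→b5/s1 MISS; vc=[]
#1 0x17→b5/s1 L1-HIT; vc=[]
#2 0x4c→b19/s3 MISS; vc=[]
#3 0x47→b17/s1 MISS; vc=[5]
#4 0x47→b17/s1 L1-HIT; vc=[5]
#5 0x14→b5/s1 VC-HIT; vc=[17]
#6 0x3d→b15/s3 MISS; vc=[17,19]
#7 0x15→b5/s1 L1-HIT; vc=[17,19]
#8 0x47→b17/s1 VC-HIT; vc=[5,19]
#9 0x4e→b19/s3 VC-HIT; vc=[5,15]
#10 0x4d→b19/s3 L1-HIT; vc=[5,15]
#11 0x3d→b15/s3 VC-HIT; vc=[5,19]
#12 0x45→b17/s1 L1-HIT; vc=[5,19]
#13 0x4c→b19/s3 VC-HIT; vc=[5,15]

MISSES = 4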